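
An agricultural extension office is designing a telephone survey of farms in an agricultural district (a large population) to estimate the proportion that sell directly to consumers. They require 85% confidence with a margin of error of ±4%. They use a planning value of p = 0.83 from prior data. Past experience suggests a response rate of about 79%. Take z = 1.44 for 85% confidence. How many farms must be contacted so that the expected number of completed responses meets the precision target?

232

Completed interviews needed: n₀ = 1.44² × 0.1411 / 0.040² ≈ 182.87 → 183.
At a 79% response rate, contacts needed = 183 / 0.79 ≈ 231.65 → 232.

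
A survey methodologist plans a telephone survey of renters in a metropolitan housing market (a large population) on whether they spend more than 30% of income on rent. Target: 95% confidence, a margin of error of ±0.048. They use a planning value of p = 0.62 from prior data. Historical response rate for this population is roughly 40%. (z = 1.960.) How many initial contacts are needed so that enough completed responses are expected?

983

Completed interviews needed: n₀ = 1.960² × 0.2356 / 0.048² ≈ 392.83 → 393.
At a 40% response rate, contacts needed = 393 / 0.40 ≈ 982.50 → 983.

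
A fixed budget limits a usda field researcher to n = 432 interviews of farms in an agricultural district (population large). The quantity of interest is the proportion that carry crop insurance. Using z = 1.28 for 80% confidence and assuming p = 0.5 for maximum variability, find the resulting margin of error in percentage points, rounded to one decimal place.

3.1

SE(p̂) = √[p(1−p)/n] = √[0.2500/432] = 0.02406.
E = z × SE = 1.28 × 0.02406 = 0.03079, or 3.1 percentage points.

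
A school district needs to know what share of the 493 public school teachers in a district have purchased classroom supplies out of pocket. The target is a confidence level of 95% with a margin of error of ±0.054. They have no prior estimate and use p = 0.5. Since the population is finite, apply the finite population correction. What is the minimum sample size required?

198

For 95% confidence, z = 1.96.
Unadjusted: n₀ = 1.96² × 0.50 × 0.50 / 0.054² ≈ 329.36, so n₀ = 330.
Finite population correction with N = 493: n = n₀ / (1 + (n₀−1)/N) = 330 / (1 + 329/493) = 330 / 1.6673 ≈ 197.92.
Rounding up, n = 198.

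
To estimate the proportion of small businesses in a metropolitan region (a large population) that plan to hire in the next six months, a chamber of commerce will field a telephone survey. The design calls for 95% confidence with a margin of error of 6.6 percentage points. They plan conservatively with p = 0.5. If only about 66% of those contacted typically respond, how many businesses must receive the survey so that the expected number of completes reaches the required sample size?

For 95% confidence, z = 1.960.
Completed interviews needed: n₀ = 1.960² × 0.2500 / 0.066² ≈ 220.48 → 221.
At a 66% response rate, contacts needed = 221 / 0.66 ≈ 334.85 → 335.

335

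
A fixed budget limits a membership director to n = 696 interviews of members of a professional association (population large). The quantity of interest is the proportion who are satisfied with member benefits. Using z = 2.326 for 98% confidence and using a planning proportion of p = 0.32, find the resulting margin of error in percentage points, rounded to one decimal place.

4.1

SE(p̂) = √[p(1−p)/n] = √[0.2176/696] = 0.01768.
E = z × SE = 2.326 × 0.01768 = 0.04113, or 4.1 percentage points.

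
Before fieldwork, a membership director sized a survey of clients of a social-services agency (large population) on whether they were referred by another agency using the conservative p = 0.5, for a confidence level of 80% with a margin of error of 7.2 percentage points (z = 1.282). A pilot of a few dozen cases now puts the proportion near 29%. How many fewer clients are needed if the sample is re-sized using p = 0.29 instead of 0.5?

14

Conservative (p = 0.5): n = 1.282² × 0.25 / 0.072² ≈ 79.26 → 80.
Using p = 0.29: p(1−p) = 0.2059, so n = 1.282² × 0.2059 / 0.072² ≈ 65.28 → 66.
Reduction: 80 − 66 = 14.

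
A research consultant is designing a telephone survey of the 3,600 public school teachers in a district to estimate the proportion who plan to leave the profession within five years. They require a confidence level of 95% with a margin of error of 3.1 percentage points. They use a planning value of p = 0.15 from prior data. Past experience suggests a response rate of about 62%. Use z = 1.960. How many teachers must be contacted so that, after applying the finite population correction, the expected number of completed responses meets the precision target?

Completed interviews needed (unadjusted): n₀ = 1.960² × 0.1275 / 0.031² ≈ 509.68 → 510.
FPC for N = 3,600: n = 510 / (1 + 509/3600) = 510 / 1.1414 ≈ 446.82 → 447.
At a 62% response rate, contacts needed = 447 / 0.62 ≈ 720.97 → 721.

721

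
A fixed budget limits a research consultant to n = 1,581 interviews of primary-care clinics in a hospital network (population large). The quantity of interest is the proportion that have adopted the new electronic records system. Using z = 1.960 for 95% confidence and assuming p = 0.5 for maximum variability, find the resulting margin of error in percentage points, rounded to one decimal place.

2.5

SE(p̂) = √[p(1−p)/n] = √[0.2500/1581] = 0.01257.
E = z × SE = 1.960 × 0.01257 = 0.02465, or 2.5 percentage points.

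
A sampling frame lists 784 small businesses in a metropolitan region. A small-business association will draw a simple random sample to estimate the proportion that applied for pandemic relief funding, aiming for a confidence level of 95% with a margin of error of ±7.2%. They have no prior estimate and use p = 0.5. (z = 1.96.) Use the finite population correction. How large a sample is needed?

151

Unadjusted: n₀ = 1.96² × 0.50 × 0.50 / 0.072² ≈ 185.26, so n₀ = 186.
Finite population correction with N = 784: n = n₀ / (1 + (n₀−1)/N) = 186 / (1 + 185/784) = 186 / 1.2360 ≈ 150.49.
Rounding up, n = 151.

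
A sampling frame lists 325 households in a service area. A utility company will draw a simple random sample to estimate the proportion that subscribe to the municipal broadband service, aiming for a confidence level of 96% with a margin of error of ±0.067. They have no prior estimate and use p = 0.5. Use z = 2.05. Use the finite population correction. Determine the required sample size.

Unadjusted: n₀ = 2.05² × 0.50 × 0.50 / 0.067² ≈ 234.04, so n₀ = 235.
Finite population correction with N = 325: n = n₀ / (1 + (n₀−1)/N) = 235 / (1 + 234/325) = 235 / 1.7200 ≈ 136.63.
Rounding up, n = 137.

137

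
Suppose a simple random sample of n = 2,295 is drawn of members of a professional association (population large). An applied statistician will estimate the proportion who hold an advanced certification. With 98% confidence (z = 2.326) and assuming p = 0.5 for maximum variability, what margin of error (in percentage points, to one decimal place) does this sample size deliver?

SE(p̂) = √[p(1−p)/n] = √[0.2500/2295] = 0.01044.
E = z × SE = 2.326 × 0.01044 = 0.02428, or 2.4 percentage points.

2.4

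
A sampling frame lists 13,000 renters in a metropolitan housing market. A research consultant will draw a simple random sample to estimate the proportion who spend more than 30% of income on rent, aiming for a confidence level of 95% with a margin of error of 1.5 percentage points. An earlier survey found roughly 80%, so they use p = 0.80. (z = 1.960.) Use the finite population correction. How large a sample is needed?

2258

Unadjusted: n₀ = 1.960² × 0.80 × 0.20 / 0.015² ≈ 2731.80, so n₀ = 2732.
Finite population correction with N = 13,000: n = n₀ / (1 + (n₀−1)/N) = 2732 / (1 + 2731/13000) = 2732 / 1.2101 ≈ 2257.71.
Rounding up, n = 2258.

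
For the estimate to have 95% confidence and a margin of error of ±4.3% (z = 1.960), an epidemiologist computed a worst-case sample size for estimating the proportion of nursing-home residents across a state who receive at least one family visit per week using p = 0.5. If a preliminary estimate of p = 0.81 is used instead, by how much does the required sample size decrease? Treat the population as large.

Conservative (p = 0.5): n = 1.960² × 0.25 / 0.043² ≈ 519.42 → 520.
Using p = 0.81: p(1−p) = 0.1539, so n = 1.960² × 0.1539 / 0.043² ≈ 319.75 → 320.
Reduction: 520 − 320 = 200.

200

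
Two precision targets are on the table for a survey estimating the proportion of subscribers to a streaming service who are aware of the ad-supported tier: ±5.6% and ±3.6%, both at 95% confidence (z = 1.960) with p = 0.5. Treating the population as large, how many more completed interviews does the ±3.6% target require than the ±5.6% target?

435

At ±5.6%: n = 1.960² × 0.2500 / 0.056² ≈ 306.25 → 307.
At ±3.6%: n = 1.960² × 0.2500 / 0.036² ≈ 741.05 → 742.
Additional respondents: 742 − 307 = 435.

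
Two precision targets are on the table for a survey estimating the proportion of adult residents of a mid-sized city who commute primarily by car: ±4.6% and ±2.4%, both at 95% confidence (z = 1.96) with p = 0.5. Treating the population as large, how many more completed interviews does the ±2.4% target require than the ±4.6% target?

At ±4.6%: n = 1.96² × 0.2500 / 0.046² ≈ 453.88 → 454.
At ±2.4%: n = 1.96² × 0.2500 / 0.024² ≈ 1667.36 → 1668.
Additional respondents: 1668 − 454 = 1214.

1214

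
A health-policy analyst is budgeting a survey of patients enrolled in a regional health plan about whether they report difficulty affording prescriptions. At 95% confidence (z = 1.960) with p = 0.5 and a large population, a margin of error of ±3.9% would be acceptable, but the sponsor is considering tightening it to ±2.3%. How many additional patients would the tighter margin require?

1184

At ±3.9%: n = 1.960² × 0.2500 / 0.039² ≈ 631.43 → 632.
At ±2.3%: n = 1.960² × 0.2500 / 0.023² ≈ 1815.50 → 1816.
Additional respondents: 1816 − 632 = 1184.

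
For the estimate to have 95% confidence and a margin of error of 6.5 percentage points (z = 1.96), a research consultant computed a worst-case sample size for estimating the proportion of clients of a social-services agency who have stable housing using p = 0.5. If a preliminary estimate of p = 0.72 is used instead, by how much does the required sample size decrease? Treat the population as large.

44

Conservative (p = 0.5): n = 1.96² × 0.25 / 0.065² ≈ 227.31 → 228.
Using p = 0.72: p(1−p) = 0.2016, so n = 1.96² × 0.2016 / 0.065² ≈ 183.31 → 184.
Reduction: 228 − 184 = 44.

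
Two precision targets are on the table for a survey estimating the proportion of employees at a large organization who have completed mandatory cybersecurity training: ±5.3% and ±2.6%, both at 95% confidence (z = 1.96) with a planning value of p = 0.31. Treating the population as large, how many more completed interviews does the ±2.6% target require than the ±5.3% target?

At ±5.3%: n = 1.96² × 0.2139 / 0.053² ≈ 292.53 → 293.
At ±2.6%: n = 1.96² × 0.2139 / 0.026² ≈ 1215.56 → 1216.
Additional respondents: 1216 − 293 = 923.

923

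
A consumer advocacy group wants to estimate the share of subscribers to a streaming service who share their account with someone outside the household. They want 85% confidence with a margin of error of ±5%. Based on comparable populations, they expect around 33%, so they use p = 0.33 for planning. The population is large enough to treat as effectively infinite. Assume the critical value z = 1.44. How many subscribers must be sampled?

With p = 0.33, p(1−p) = 0.2211.
n = z²·p(1−p)/E² = 1.44² × 0.2211 / 0.050² = 2.0736 × 0.2211 / 0.002500 ≈ 183.39.
Rounding up gives n = 184.

184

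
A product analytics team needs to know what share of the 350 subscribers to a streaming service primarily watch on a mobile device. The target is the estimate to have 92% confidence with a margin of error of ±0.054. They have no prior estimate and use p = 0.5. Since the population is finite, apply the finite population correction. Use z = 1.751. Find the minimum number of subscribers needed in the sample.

151

Unadjusted: n₀ = 1.751² × 0.50 × 0.50 / 0.054² ≈ 262.86, so n₀ = 263.
Finite population correction with N = 350: n = n₀ / (1 + (n₀−1)/N) = 263 / (1 + 262/350) = 263 / 1.7486 ≈ 150.41.
Rounding up, n = 151.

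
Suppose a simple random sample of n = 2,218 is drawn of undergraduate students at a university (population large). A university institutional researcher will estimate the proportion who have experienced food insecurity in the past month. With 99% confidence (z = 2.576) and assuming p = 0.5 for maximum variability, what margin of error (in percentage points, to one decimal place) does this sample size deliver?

SE(p̂) = √[p(1−p)/n] = √[0.2500/2218] = 0.01062.
E = z × SE = 2.576 × 0.01062 = 0.02735, or 2.7 percentage points.

2.7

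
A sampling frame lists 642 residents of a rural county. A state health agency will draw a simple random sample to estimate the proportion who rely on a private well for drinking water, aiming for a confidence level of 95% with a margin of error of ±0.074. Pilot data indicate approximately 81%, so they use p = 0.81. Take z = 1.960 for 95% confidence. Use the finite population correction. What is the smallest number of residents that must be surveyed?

Unadjusted: n₀ = 1.960² × 0.81 × 0.19 / 0.074² ≈ 107.97, so n₀ = 108.
Finite population correction with N = 642: n = n₀ / (1 + (n₀−1)/N) = 108 / (1 + 107/642) = 108 / 1.1667 ≈ 92.57.
Rounding up, n = 93.

93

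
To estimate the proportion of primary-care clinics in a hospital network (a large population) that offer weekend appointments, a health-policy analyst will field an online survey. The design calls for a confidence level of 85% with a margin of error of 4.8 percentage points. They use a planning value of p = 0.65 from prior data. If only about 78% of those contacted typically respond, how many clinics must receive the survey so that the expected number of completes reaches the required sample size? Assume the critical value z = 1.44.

Completed interviews needed: n₀ = 1.44² × 0.2275 / 0.048² ≈ 204.75 → 205.
At a 78% response rate, contacts needed = 205 / 0.78 ≈ 262.82 → 263.

263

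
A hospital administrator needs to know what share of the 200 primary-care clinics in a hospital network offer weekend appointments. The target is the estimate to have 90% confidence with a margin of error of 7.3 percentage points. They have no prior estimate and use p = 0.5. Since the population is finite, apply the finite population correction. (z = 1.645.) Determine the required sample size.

78

Unadjusted: n₀ = 1.645² × 0.50 × 0.50 / 0.073² ≈ 126.95, so n₀ = 127.
Finite population correction with N = 200: n = n₀ / (1 + (n₀−1)/N) = 127 / (1 + 126/200) = 127 / 1.6300 ≈ 77.91.
Rounding up, n = 78.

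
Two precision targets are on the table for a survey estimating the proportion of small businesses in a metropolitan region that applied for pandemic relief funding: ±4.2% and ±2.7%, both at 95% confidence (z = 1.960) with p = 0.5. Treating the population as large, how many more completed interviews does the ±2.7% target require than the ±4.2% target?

773

At ±4.2%: n = 1.960² × 0.2500 / 0.042² ≈ 544.44 → 545.
At ±2.7%: n = 1.960² × 0.2500 / 0.027² ≈ 1317.42 → 1318.
Additional respondents: 1318 − 545 = 773.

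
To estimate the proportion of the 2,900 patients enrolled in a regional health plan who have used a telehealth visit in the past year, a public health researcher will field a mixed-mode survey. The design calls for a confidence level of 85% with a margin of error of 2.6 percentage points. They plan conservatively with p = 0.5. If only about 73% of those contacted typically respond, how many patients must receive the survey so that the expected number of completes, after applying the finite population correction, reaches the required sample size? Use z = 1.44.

832

Completed interviews needed (unadjusted): n₀ = 1.44² × 0.2500 / 0.026² ≈ 766.86 → 767.
FPC for N = 2,900: n = 767 / (1 + 766/2900) = 767 / 1.2641 ≈ 606.74 → 607.
At a 73% response rate, contacts needed = 607 / 0.73 ≈ 831.51 → 832.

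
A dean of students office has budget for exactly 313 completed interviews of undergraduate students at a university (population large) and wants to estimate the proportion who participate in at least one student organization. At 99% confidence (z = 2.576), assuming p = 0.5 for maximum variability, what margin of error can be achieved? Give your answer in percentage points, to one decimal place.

SE(p̂) = √[p(1−p)/n] = √[0.2500/313] = 0.02826.
E = z × SE = 2.576 × 0.02826 = 0.07280, or 7.3 percentage points.

7.3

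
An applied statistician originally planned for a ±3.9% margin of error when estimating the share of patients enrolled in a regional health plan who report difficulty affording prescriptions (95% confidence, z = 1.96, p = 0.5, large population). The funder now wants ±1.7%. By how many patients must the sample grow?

At ±3.9%: n = 1.96² × 0.2500 / 0.039² ≈ 631.43 → 632.
At ±1.7%: n = 1.96² × 0.2500 / 0.017² ≈ 3323.18 → 3324.
Additional respondents: 3324 − 632 = 2692.

2692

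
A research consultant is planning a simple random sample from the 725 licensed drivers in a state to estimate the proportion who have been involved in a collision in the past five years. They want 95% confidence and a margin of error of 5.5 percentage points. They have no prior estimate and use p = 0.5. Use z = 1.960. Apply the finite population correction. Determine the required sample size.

222

Unadjusted: n₀ = 1.960² × 0.50 × 0.50 / 0.055² ≈ 317.49, so n₀ = 318.
Finite population correction with N = 725: n = n₀ / (1 + (n₀−1)/N) = 318 / (1 + 317/725) = 318 / 1.4372 ≈ 221.26.
Rounding up, n = 222.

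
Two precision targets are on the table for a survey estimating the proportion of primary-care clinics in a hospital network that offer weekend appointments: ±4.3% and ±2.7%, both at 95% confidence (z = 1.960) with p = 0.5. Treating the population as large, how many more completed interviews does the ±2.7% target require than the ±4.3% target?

At ±4.3%: n = 1.960² × 0.2500 / 0.043² ≈ 519.42 → 520.
At ±2.7%: n = 1.960² × 0.2500 / 0.027² ≈ 1317.42 → 1318.
Additional respondents: 1318 − 520 = 798.

798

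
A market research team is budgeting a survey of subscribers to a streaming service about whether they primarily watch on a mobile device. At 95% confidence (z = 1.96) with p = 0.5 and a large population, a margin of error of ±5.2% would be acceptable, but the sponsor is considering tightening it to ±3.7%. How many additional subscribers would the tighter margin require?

At ±5.2%: n = 1.96² × 0.2500 / 0.052² ≈ 355.18 → 356.
At ±3.7%: n = 1.96² × 0.2500 / 0.037² ≈ 701.53 → 702.
Additional respondents: 702 − 356 = 346.

346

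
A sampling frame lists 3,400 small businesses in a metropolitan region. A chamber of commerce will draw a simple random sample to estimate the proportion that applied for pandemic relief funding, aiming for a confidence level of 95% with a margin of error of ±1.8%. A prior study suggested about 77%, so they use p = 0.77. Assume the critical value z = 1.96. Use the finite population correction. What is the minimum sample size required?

Unadjusted: n₀ = 1.96² × 0.77 × 0.23 / 0.018² ≈ 2099.84, so n₀ = 2100.
Finite population correction with N = 3,400: n = n₀ / (1 + (n₀−1)/N) = 2100 / (1 + 2099/3400) = 2100 / 1.6174 ≈ 1298.42.
Rounding up, n = 1299.

1299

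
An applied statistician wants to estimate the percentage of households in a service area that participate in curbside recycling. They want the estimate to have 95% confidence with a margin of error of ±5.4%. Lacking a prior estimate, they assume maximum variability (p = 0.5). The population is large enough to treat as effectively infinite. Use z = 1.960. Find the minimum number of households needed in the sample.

330

With p = 0.5, p(1−p) = 0.25.
n = z²·p(1−p)/E² = 1.960² × 0.2500 / 0.054² = 3.8416 × 0.2500 / 0.002916 ≈ 329.36.
Rounding up gives n = 330.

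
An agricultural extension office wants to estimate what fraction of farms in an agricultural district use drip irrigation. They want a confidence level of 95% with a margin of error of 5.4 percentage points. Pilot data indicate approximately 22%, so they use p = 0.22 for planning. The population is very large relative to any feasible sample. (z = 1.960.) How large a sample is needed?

227

With p = 0.22, p(1−p) = 0.1716.
n = z²·p(1−p)/E² = 1.960² × 0.1716 / 0.054² = 3.8416 × 0.1716 / 0.002916 ≈ 226.07.
Rounding up gives n = 227.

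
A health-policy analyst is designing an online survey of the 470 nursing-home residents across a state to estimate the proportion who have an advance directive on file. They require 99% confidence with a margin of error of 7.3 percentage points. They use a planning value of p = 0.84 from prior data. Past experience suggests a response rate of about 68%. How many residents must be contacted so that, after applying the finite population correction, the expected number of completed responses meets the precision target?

For 99% confidence, z = 2.58.
Completed interviews needed (unadjusted): n₀ = 2.58² × 0.1344 / 0.073² ≈ 167.88 → 168.
FPC for N = 470: n = 168 / (1 + 167/470) = 168 / 1.3553 ≈ 123.96 → 124.
At a 68% response rate, contacts needed = 124 / 0.68 ≈ 182.35 → 183.

183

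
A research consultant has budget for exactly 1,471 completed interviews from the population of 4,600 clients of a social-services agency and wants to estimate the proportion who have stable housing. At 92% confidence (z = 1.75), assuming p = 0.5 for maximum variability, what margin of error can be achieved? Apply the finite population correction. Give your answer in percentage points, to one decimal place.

1.9

Finite-population factor: (N−n)/(N−1) = (4600−1471)/(4600−1) = 0.6804.
SE(p̂) = √[p(1−p)/n · (N−n)/(N−1)] = √[0.2500/1471 × 0.6804] = 0.01075.
E = z × SE = 1.75 × 0.01075 = 0.01882 ≈ 1.9 percentage points.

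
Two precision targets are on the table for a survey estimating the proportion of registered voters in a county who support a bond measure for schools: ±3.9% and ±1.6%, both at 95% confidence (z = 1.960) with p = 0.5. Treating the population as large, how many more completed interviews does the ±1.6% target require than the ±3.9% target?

At ±3.9%: n = 1.960² × 0.2500 / 0.039² ≈ 631.43 → 632.
At ±1.6%: n = 1.960² × 0.2500 / 0.016² ≈ 3751.56 → 3752.
Additional respondents: 3752 − 632 = 3120.

3120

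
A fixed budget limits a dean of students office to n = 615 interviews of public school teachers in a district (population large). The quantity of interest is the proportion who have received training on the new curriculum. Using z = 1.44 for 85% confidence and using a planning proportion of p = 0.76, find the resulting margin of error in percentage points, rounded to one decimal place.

2.5

SE(p̂) = √[p(1−p)/n] = √[0.1824/615] = 0.01722.
E = z × SE = 1.44 × 0.01722 = 0.02480, or 2.5 percentage points.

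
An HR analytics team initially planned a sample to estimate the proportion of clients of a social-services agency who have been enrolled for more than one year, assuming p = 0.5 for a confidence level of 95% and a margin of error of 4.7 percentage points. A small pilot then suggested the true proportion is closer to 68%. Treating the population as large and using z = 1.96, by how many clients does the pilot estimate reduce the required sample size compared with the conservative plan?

Conservative (p = 0.5): n = 1.96² × 0.25 / 0.047² ≈ 434.77 → 435.
Using p = 0.68: p(1−p) = 0.2176, so n = 1.96² × 0.2176 / 0.047² ≈ 378.42 → 379.
Reduction: 435 − 379 = 56.

56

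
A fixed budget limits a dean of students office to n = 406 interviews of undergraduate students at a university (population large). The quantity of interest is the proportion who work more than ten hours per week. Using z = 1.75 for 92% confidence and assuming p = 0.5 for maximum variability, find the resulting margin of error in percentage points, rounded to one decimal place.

4.3

SE(p̂) = √[p(1−p)/n] = √[0.2500/406] = 0.02481.
E = z × SE = 1.75 × 0.02481 = 0.04343, or 4.3 percentage points.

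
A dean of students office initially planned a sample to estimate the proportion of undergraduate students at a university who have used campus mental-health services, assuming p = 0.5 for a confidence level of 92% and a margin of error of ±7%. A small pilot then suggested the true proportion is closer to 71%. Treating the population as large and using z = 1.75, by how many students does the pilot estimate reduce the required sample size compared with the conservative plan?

28

Conservative (p = 0.5): n = 1.75² × 0.25 / 0.070² ≈ 156.25 → 157.
Using p = 0.71: p(1−p) = 0.2059, so n = 1.75² × 0.2059 / 0.070² ≈ 128.69 → 129.
Reduction: 157 − 129 = 28.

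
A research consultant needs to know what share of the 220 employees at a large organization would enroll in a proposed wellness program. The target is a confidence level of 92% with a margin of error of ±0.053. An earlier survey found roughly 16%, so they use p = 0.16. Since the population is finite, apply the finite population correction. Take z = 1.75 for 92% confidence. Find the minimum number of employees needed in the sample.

Unadjusted: n₀ = 1.75² × 0.16 × 0.84 / 0.053² ≈ 146.53, so n₀ = 147.
Finite population correction with N = 220: n = n₀ / (1 + (n₀−1)/N) = 147 / (1 + 146/220) = 147 / 1.6636 ≈ 88.36.
Rounding up, n = 89.

89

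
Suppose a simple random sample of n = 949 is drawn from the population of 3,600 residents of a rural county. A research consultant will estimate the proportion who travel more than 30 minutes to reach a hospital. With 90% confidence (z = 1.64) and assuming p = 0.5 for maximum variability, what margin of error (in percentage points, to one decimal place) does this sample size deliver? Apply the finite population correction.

Finite-population factor: (N−n)/(N−1) = (3600−949)/(3600−1) = 0.7366.
SE(p̂) = √[p(1−p)/n · (N−n)/(N−1)] = √[0.2500/949 × 0.7366] = 0.01393.
E = z × SE = 1.64 × 0.01393 = 0.02285 ≈ 2.3 percentage points.

2.3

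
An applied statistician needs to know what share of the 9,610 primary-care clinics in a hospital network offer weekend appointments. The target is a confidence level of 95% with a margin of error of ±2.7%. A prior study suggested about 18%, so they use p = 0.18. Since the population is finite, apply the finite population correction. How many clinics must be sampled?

720

For 95% confidence, z = 1.96.
Unadjusted: n₀ = 1.96² × 0.18 × 0.82 / 0.027² ≈ 777.81, so n₀ = 778.
Finite population correction with N = 9,610: n = n₀ / (1 + (n₀−1)/N) = 778 / (1 + 777/9610) = 778 / 1.0809 ≈ 719.80.
Rounding up, n = 720.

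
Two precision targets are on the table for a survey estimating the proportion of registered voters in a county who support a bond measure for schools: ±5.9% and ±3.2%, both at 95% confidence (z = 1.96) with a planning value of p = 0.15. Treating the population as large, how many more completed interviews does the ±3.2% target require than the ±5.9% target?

338

At ±5.9%: n = 1.96² × 0.1275 / 0.059² ≈ 140.71 → 141.
At ±3.2%: n = 1.96² × 0.1275 / 0.032² ≈ 478.32 → 479.
Additional respondents: 479 − 141 = 338.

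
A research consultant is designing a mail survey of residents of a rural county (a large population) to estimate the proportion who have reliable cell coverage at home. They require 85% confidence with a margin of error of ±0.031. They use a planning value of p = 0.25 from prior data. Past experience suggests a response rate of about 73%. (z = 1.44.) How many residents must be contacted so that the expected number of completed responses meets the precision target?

555

Completed interviews needed: n₀ = 1.44² × 0.1875 / 0.031² ≈ 404.58 → 405.
At a 73% response rate, contacts needed = 405 / 0.73 ≈ 554.79 → 555.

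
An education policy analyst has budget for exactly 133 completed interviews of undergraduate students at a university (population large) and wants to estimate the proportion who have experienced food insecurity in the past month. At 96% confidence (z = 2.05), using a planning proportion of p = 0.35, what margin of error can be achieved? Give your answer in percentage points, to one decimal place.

8.5

SE(p̂) = √[p(1−p)/n] = √[0.2275/133] = 0.04136.
E = z × SE = 2.05 × 0.04136 = 0.08478, or 8.5 percentage points.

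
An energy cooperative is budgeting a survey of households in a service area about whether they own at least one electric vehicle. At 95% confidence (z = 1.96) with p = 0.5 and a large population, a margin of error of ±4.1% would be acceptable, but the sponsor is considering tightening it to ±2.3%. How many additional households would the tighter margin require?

1244

At ±4.1%: n = 1.96² × 0.2500 / 0.041² ≈ 571.33 → 572.
At ±2.3%: n = 1.96² × 0.2500 / 0.023² ≈ 1815.50 → 1816.
Additional respondents: 1816 − 572 = 1244.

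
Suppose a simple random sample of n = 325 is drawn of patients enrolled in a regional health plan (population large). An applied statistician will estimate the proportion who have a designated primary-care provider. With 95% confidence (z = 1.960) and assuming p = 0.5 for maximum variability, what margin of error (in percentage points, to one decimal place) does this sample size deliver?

5.4

SE(p̂) = √[p(1−p)/n] = √[0.2500/325] = 0.02774.
E = z × SE = 1.960 × 0.02774 = 0.05436, or 5.4 percentage points.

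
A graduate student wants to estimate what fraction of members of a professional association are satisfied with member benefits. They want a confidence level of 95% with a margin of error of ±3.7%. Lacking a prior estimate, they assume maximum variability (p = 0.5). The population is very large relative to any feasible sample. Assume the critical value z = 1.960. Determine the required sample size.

With p = 0.5, p(1−p) = 0.25.
n = z²·p(1−p)/E² = 1.960² × 0.2500 / 0.037² = 3.8416 × 0.2500 / 0.001369 ≈ 701.53.
Rounding up gives n = 702.

702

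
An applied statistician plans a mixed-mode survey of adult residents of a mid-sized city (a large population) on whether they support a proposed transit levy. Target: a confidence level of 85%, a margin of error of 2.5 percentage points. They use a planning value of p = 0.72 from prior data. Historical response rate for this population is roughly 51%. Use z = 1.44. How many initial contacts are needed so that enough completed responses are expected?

1312

Completed interviews needed: n₀ = 1.44² × 0.2016 / 0.025² ≈ 668.86 → 669.
At a 51% response rate, contacts needed = 669 / 0.51 ≈ 1311.76 → 1312.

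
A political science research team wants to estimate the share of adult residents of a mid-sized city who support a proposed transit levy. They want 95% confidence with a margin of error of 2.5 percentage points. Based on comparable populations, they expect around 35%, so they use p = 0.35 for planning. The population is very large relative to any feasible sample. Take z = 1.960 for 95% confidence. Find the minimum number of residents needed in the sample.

With p = 0.35, p(1−p) = 0.2275.
n = z²·p(1−p)/E² = 1.960² × 0.2275 / 0.025² = 3.8416 × 0.2275 / 0.000625 ≈ 1398.34.
Rounding up gives n = 1399.

1399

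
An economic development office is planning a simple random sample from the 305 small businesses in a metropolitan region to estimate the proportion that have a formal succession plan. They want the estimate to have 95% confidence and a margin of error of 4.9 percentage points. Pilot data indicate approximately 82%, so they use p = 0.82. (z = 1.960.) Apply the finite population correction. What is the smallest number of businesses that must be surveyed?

134

Unadjusted: n₀ = 1.960² × 0.82 × 0.18 / 0.049² ≈ 236.16, so n₀ = 237.
Finite population correction with N = 305: n = n₀ / (1 + (n₀−1)/N) = 237 / (1 + 236/305) = 237 / 1.7738 ≈ 133.61.
Rounding up, n = 134.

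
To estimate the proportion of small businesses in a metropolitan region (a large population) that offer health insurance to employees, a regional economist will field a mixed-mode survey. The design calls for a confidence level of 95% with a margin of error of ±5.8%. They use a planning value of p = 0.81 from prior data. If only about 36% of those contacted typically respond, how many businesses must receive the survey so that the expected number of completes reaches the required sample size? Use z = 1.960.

489

Completed interviews needed: n₀ = 1.960² × 0.1539 / 0.058² ≈ 175.75 → 176.
At a 36% response rate, contacts needed = 176 / 0.36 ≈ 488.89 → 489.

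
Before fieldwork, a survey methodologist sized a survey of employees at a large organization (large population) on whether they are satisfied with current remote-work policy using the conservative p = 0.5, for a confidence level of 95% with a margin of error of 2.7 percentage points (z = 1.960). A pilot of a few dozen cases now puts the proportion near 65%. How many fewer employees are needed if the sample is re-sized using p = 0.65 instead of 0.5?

Conservative (p = 0.5): n = 1.960² × 0.25 / 0.027² ≈ 1317.42 → 1318.
Using p = 0.65: p(1−p) = 0.2275, so n = 1.960² × 0.2275 / 0.027² ≈ 1198.85 → 1199.
Reduction: 1318 − 1199 = 119.

119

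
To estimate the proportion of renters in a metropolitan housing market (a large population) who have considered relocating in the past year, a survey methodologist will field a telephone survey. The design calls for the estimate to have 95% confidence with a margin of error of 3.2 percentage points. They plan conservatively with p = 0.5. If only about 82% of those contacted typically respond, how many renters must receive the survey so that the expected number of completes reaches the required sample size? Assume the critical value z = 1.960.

1144

Completed interviews needed: n₀ = 1.960² × 0.2500 / 0.032² ≈ 937.89 → 938.
At an 82% response rate, contacts needed = 938 / 0.82 ≈ 1143.90 → 1144.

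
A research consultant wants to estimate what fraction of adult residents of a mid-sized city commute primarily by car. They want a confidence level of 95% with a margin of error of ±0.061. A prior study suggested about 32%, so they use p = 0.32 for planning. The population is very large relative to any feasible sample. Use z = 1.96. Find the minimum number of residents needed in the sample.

With p = 0.32, p(1−p) = 0.2176.
n = z²·p(1−p)/E² = 1.96² × 0.2176 / 0.061² = 3.8416 × 0.2176 / 0.003721 ≈ 224.65.
Rounding up gives n = 225.

225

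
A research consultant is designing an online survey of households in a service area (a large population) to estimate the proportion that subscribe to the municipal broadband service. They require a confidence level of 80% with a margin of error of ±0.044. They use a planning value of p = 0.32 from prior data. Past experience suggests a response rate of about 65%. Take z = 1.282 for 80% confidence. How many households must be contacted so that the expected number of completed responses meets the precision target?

Completed interviews needed: n₀ = 1.282² × 0.2176 / 0.044² ≈ 184.73 → 185.
At a 65% response rate, contacts needed = 185 / 0.65 ≈ 284.62 → 285.

285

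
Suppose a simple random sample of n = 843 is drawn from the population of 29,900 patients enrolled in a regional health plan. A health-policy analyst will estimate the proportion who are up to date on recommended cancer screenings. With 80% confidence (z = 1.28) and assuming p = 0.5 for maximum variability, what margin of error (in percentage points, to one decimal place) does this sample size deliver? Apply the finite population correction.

2.2

Finite-population factor: (N−n)/(N−1) = (29900−843)/(29900−1) = 0.9718.
SE(p̂) = √[p(1−p)/n · (N−n)/(N−1)] = √[0.2500/843 × 0.9718] = 0.01698.
E = z × SE = 1.28 × 0.01698 = 0.02173 ≈ 2.2 percentage points.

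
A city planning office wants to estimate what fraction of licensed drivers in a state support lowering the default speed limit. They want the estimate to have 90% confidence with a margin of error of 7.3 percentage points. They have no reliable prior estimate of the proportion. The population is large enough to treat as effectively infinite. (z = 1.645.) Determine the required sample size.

127

With no prior estimate, use p = 0.5, giving p(1−p) = 0.25.
n = z²·p(1−p)/E² = 1.645² × 0.2500 / 0.073² = 2.7060 × 0.2500 / 0.005329 ≈ 126.95.
Rounding up gives n = 127.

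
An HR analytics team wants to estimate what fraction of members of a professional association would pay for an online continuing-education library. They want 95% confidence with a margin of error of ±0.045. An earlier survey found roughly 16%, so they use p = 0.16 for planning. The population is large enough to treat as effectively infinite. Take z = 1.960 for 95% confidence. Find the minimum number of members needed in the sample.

255

With p = 0.16, p(1−p) = 0.1344.
n = z²·p(1−p)/E² = 1.960² × 0.1344 / 0.045² = 3.8416 × 0.1344 / 0.002025 ≈ 254.97.
Rounding up gives n = 255.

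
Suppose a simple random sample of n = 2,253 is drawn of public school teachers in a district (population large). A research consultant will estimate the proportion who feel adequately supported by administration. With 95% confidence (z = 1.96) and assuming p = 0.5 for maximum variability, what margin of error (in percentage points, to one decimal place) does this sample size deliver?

2.1

SE(p̂) = √[p(1−p)/n] = √[0.2500/2253] = 0.01053.
E = z × SE = 1.96 × 0.01053 = 0.02065, or 2.1 percentage points.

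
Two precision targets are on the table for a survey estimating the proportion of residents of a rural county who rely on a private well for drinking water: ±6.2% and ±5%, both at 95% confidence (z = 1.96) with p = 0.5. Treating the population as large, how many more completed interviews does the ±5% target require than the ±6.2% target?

At ±6.2%: n = 1.96² × 0.2500 / 0.062² ≈ 249.84 → 250.
At ±5%: n = 1.96² × 0.2500 / 0.050² ≈ 384.16 → 385.
Additional respondents: 385 − 250 = 135.

135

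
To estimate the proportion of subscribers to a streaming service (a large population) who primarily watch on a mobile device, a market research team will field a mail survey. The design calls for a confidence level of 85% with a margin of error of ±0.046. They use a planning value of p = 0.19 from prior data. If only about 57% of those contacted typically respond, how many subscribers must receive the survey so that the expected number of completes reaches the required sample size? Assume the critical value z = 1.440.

Completed interviews needed: n₀ = 1.440² × 0.1539 / 0.046² ≈ 150.82 → 151.
At a 57% response rate, contacts needed = 151 / 0.57 ≈ 264.91 → 265.

265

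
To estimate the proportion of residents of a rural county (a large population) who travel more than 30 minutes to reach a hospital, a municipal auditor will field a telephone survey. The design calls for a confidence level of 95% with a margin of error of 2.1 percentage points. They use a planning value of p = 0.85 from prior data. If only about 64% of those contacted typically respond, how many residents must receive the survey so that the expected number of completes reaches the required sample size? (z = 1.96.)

Completed interviews needed: n₀ = 1.96² × 0.1275 / 0.021² ≈ 1110.67 → 1111.
At a 64% response rate, contacts needed = 1111 / 0.64 ≈ 1735.94 → 1736.

1736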